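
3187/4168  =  3187/4168 = 0.76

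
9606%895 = 656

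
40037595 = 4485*8927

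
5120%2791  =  2329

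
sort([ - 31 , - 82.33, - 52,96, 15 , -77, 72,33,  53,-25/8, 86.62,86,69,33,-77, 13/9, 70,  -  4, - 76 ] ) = [ - 82.33, - 77 ,  -  77, - 76 ,-52, - 31, - 4,  -  25/8,13/9,15,  33,33, 53,69,70 , 72,86,86.62, 96]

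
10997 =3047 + 7950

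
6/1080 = 1/180 = 0.01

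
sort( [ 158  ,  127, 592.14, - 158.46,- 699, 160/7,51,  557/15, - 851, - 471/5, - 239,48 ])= [ - 851, - 699,-239, - 158.46,-471/5,160/7 , 557/15,48, 51, 127, 158,592.14]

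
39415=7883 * 5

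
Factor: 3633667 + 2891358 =6525025 = 5^2 * 13^1 *17^1 * 1181^1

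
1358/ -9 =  - 1358/9 = - 150.89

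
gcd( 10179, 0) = 10179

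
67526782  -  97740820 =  - 30214038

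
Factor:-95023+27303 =-2^3 * 5^1*  1693^1= - 67720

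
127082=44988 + 82094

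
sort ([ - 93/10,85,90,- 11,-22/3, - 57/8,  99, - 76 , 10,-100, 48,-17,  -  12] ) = [ - 100,-76, - 17, - 12, -11 , - 93/10, - 22/3, - 57/8, 10,48,85 , 90,99]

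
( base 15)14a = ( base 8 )447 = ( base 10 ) 295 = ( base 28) af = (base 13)199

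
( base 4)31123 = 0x35B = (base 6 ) 3551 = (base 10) 859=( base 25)199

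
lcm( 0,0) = 0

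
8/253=8/253 = 0.03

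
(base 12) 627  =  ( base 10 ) 895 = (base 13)53B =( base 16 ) 37f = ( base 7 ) 2416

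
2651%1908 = 743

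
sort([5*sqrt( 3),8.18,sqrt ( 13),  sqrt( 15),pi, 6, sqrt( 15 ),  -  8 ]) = [ - 8, pi,sqrt(13 ),  sqrt (15),sqrt(15),6,8.18,  5*sqrt( 3)] 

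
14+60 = 74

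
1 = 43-42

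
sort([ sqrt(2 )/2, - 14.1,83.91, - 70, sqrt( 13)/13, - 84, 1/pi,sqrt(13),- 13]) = [ - 84, - 70, - 14.1, -13,sqrt( 13 )/13,1/pi, sqrt(2 )/2,sqrt(13 ),83.91] 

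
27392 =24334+3058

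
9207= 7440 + 1767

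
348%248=100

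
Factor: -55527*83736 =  -2^3*3^3*83^1*223^1*1163^1 = -4649608872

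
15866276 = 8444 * 1879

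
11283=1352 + 9931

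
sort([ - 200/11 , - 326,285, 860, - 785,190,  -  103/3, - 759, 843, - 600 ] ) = [ - 785,-759, - 600, - 326, - 103/3,-200/11 , 190,285,  843, 860 ]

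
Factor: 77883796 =2^2*23^1*846563^1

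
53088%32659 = 20429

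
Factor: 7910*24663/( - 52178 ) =- 13934595/3727 =- 3^1*5^1*113^1*3727^( - 1)*8221^1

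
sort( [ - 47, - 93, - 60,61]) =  [ - 93,- 60,-47,61 ] 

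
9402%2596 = 1614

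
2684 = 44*61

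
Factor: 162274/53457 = 2^1  *3^(-1)*7^1*67^1*103^( - 1) = 938/309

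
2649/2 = 2649/2 = 1324.50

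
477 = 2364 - 1887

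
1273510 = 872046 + 401464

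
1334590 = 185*7214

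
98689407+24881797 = 123571204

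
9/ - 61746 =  - 1 + 20579/20582 = - 0.00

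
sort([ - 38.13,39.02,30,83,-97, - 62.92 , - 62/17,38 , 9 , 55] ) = [  -  97, - 62.92, - 38.13, - 62/17,9 , 30,38,39.02, 55,83 ] 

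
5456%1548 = 812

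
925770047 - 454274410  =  471495637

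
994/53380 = 497/26690 = 0.02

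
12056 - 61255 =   -  49199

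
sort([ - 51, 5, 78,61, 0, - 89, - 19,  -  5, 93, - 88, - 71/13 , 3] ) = [ - 89 , - 88, - 51, - 19,-71/13, - 5,0,3,  5,61, 78,93 ]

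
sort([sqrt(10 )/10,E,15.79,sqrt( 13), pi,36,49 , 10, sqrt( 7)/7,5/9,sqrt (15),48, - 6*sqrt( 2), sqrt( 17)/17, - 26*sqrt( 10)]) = [ - 26*sqrt( 10), - 6* sqrt( 2 ) , sqrt( 17)/17,sqrt( 10) /10, sqrt(7) /7,5/9 , E, pi, sqrt( 13 ),sqrt ( 15), 10, 15.79, 36,  48,49]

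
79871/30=2662 + 11/30 = 2662.37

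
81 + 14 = 95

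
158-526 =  - 368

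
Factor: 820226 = 2^1*11^1*23^1*1621^1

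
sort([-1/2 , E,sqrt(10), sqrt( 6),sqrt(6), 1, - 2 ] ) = [ - 2,-1/2, 1,sqrt( 6),sqrt (6), E,sqrt( 10)] 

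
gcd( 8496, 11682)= 1062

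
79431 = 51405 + 28026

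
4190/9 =4190/9 = 465.56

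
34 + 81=115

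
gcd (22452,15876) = 12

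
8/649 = 8/649  =  0.01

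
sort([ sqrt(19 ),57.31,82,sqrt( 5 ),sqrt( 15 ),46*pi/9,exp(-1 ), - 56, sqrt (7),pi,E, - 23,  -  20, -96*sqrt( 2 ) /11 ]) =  [  -  56 ,-23, - 20, - 96*sqrt( 2) /11,  exp( - 1),sqrt( 5),sqrt(7 ), E, pi,sqrt(15), sqrt(19 ),46 * pi/9,57.31,  82] 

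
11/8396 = 11/8396 = 0.00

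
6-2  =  4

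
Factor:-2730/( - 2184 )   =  2^(-2 )*5^1 = 5/4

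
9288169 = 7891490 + 1396679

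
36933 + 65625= 102558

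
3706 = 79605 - 75899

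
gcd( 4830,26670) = 210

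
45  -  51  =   - 6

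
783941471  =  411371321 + 372570150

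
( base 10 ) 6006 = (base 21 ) dd0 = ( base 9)8213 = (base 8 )13566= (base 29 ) 743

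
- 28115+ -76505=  - 104620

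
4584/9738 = 764/1623 = 0.47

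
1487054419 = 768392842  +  718661577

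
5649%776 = 217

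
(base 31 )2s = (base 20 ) 4A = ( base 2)1011010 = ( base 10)90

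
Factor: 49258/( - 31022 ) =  - 24629/15511 = - 11^1 * 2239^1*15511^( - 1 )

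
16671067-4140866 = 12530201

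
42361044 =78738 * 538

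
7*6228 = 43596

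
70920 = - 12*( - 5910)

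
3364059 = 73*46083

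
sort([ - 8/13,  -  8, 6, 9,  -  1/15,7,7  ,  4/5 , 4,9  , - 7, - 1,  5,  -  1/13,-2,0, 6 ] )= [ - 8, - 7 ,  -  2, - 1 ,- 8/13, - 1/13, - 1/15, 0,4/5, 4,5, 6, 6 , 7,  7,9, 9] 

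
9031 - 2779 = 6252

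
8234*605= 4981570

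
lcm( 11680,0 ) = 0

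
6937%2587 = 1763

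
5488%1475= 1063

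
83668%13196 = 4492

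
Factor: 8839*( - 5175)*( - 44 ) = 2012640300  =  2^2*3^2 * 5^2*11^1*23^1*8839^1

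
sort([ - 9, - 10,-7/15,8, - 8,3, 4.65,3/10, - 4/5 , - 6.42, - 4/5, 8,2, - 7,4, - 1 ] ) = [ - 10, - 9, - 8,-7,-6.42 , - 1, - 4/5, - 4/5, - 7/15, 3/10,2, 3,4,  4.65,8,  8]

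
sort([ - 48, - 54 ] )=[ - 54,-48]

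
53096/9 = 53096/9 = 5899.56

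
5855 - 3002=2853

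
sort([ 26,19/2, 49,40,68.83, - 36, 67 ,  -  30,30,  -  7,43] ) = [ - 36, - 30,- 7,19/2,26,30, 40,43,  49,  67,68.83]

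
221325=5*44265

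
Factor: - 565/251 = -5^1*113^1 * 251^( - 1 ) 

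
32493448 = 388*83746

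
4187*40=167480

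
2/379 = 2/379=0.01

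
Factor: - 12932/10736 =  - 2^( - 2)*11^( - 1 )*53^1 = - 53/44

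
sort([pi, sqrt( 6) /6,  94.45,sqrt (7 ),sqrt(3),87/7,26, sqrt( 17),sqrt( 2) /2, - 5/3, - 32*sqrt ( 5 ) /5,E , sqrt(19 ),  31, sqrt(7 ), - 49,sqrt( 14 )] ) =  [ -49,  -  32 * sqrt( 5 )/5, - 5/3,sqrt( 6)/6,sqrt( 2)/2, sqrt(3), sqrt (7 ) , sqrt( 7), E,pi,sqrt(14),sqrt (17),sqrt(19 ),87/7, 26,31,94.45]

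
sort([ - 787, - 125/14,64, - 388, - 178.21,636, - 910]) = [ - 910, - 787, - 388 , - 178.21, - 125/14,64 , 636]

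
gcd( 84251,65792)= 1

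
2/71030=1/35515  =  0.00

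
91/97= 91/97 = 0.94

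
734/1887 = 734/1887 = 0.39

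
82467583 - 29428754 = 53038829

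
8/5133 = 8/5133 =0.00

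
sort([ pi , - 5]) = [ - 5 , pi]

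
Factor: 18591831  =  3^2*2065759^1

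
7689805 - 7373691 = 316114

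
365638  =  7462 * 49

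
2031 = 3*677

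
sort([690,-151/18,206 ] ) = [ - 151/18,206,690 ] 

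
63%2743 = 63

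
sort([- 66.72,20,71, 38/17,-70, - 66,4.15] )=[ - 70, - 66.72, - 66, 38/17,4.15,20,71] 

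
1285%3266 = 1285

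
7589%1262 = 17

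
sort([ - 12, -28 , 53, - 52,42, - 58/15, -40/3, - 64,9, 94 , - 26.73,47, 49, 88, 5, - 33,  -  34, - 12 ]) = [  -  64,- 52,- 34, - 33,-28, - 26.73,-40/3,-12 ,-12,  -  58/15,5,9, 42, 47, 49,53,88, 94]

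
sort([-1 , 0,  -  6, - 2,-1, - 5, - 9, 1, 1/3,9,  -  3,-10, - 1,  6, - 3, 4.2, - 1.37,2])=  [ - 10, - 9, - 6,- 5, - 3, - 3, - 2,-1.37, - 1, - 1, - 1,0, 1/3 , 1,2,4.2, 6, 9 ] 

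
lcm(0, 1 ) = 0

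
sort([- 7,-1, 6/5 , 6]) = [  -  7, - 1 , 6/5,6]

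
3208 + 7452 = 10660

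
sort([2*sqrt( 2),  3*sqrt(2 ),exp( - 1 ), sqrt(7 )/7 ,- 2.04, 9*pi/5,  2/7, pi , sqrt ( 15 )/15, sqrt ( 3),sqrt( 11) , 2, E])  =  [ - 2.04 , sqrt( 15)/15,2/7, exp(-1), sqrt (7)/7, sqrt( 3 ), 2, E, 2*sqrt(2), pi , sqrt( 11),3*sqrt (2), 9 * pi/5] 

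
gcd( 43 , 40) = 1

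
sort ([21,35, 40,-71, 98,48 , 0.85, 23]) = [ - 71,0.85,21 , 23,35, 40, 48, 98]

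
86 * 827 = 71122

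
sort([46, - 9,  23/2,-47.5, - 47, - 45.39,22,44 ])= [ - 47.5,-47,-45.39 ,  -  9, 23/2,22, 44,46 ] 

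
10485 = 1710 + 8775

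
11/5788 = 11/5788= 0.00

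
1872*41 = 76752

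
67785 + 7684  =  75469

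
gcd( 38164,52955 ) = 7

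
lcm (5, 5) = 5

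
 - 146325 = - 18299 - 128026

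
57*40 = 2280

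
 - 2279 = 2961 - 5240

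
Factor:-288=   -  2^5*3^2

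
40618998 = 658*61731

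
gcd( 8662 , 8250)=2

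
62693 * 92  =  5767756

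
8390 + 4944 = 13334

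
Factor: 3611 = 23^1*157^1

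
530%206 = 118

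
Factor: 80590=2^1*5^1*8059^1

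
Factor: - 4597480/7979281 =-2^3*5^1*17^1*6761^1*7979281^( - 1 )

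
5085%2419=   247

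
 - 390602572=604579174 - 995181746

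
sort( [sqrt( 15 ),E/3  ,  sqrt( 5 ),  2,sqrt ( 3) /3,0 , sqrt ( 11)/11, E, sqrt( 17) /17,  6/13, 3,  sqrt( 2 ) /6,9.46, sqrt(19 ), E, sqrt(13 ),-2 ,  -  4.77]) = [-4.77,-2, 0, sqrt( 2 ) /6,  sqrt(17) /17 , sqrt( 11 )/11, 6/13,sqrt(3 ) /3,E/3, 2,  sqrt( 5 ),  E,  E, 3,sqrt( 13 ),sqrt( 15), sqrt( 19),  9.46]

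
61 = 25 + 36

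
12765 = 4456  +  8309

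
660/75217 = 660/75217 = 0.01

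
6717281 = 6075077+642204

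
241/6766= 241/6766 =0.04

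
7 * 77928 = 545496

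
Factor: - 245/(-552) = 2^( -3)*3^( - 1 )*5^1 * 7^2*23^(-1)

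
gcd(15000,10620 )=60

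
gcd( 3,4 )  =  1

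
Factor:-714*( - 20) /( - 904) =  - 1785/113 = - 3^1*5^1*7^1*17^1 * 113^( - 1)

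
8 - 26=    - 18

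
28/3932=7/983 = 0.01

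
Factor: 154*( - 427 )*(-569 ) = 2^1 *7^2*11^1*61^1 * 569^1  =  37416302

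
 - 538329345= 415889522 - 954218867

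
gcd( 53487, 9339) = 849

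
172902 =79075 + 93827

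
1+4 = 5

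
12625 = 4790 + 7835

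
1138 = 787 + 351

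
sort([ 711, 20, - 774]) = [-774,20,711]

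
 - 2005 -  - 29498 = 27493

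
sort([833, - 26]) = [ - 26,833]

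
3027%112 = 3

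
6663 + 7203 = 13866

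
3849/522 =7 + 65/174 = 7.37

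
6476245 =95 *68171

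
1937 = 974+963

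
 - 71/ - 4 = 71/4 = 17.75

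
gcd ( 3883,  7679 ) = 1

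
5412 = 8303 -2891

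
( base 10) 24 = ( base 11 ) 22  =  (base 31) o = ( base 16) 18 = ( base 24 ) 10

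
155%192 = 155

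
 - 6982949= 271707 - 7254656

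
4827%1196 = 43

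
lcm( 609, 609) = 609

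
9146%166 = 16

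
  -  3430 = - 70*49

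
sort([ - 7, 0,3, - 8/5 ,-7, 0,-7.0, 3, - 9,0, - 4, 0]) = [ - 9, - 7, - 7, - 7.0, - 4, - 8/5, 0, 0,0,0,3,3 ]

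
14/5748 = 7/2874 = 0.00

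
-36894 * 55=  - 2029170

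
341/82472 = 341/82472  =  0.00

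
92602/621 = 149+ 73/621  =  149.12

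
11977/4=2994 + 1/4 =2994.25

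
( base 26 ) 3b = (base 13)6B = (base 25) 3e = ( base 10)89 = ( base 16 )59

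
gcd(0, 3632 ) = 3632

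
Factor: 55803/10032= 2^( - 4) *89^1  =  89/16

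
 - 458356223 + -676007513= - 1134363736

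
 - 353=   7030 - 7383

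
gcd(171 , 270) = 9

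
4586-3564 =1022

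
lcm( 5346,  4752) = 42768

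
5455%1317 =187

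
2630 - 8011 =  - 5381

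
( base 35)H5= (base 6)2440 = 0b1001011000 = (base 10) 600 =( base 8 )1130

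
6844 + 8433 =15277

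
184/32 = 23/4 = 5.75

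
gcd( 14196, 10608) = 156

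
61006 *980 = 59785880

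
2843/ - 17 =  - 2843/17 =- 167.24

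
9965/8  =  9965/8=1245.62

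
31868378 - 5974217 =25894161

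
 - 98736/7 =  - 14106 + 6/7 = - 14105.14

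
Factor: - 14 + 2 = - 2^2  *3^1 = - 12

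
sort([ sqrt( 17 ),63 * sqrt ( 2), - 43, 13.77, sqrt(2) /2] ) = [ - 43, sqrt( 2)/2, sqrt(17),13.77, 63*sqrt(2)]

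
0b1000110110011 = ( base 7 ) 16132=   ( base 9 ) 6184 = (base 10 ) 4531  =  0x11b3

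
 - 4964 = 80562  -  85526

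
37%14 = 9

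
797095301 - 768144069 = 28951232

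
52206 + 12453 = 64659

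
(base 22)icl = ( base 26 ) D81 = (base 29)ak7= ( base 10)8997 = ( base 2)10001100100101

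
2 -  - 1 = 3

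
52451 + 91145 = 143596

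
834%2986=834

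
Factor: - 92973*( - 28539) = 3^4*7^1*17^1*151^1*1823^1 = 2653356447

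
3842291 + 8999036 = 12841327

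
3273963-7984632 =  - 4710669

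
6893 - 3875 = 3018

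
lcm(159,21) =1113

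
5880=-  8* ( - 735 )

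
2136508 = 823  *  2596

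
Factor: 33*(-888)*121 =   -  3545784=-2^3* 3^2  *  11^3*37^1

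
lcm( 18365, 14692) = 73460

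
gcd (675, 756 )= 27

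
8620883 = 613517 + 8007366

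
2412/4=603 = 603.00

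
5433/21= 1811/7= 258.71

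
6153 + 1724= 7877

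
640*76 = 48640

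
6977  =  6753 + 224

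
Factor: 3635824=2^4*  17^1*13367^1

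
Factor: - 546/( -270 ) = 3^(  -  2)*5^(-1)*7^1*13^1 = 91/45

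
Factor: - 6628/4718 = -3314/2359= - 2^1*7^(-1 )*337^(-1 )*1657^1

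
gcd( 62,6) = 2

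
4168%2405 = 1763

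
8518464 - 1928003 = 6590461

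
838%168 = 166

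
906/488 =1 + 209/244 =1.86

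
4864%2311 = 242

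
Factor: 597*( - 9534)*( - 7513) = 42762478374 = 2^1*3^2*7^1*11^1*199^1 * 227^1*683^1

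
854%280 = 14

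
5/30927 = 5/30927 = 0.00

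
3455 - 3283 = 172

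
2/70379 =2/70379 = 0.00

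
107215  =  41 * 2615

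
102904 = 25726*4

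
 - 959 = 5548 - 6507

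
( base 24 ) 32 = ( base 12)62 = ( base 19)3H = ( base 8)112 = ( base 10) 74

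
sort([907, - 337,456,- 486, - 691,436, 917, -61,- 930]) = [ - 930,-691,-486, - 337,- 61,436,456,  907, 917] 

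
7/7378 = 1/1054 = 0.00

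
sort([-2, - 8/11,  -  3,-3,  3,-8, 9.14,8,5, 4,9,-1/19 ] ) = [  -  8,-3,  -  3 ,-2,- 8/11,-1/19, 3, 4 , 5, 8,9, 9.14]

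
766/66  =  11 + 20/33 = 11.61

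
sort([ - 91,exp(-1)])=[-91,  exp(  -  1)]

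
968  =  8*121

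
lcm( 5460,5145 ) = 267540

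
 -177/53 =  - 177/53 = - 3.34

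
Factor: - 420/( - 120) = 7/2 = 2^(-1)*7^1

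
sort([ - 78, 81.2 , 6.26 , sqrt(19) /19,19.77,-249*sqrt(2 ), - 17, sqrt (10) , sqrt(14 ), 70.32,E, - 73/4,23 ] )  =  [  -  249*sqrt(2) , - 78, - 73/4, - 17, sqrt(19)/19 , E , sqrt(10), sqrt(14),  6.26,19.77, 23,70.32,81.2]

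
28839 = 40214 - 11375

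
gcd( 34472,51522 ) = 62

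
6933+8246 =15179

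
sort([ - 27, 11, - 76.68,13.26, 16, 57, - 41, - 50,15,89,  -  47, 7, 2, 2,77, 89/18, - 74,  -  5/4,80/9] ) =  [- 76.68, - 74, - 50, - 47, - 41, - 27, - 5/4, 2, 2, 89/18, 7,80/9, 11,13.26, 15, 16,57, 77, 89] 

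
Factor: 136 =2^3*17^1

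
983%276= 155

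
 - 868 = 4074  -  4942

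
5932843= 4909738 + 1023105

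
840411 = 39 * 21549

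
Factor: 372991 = 23^1 * 16217^1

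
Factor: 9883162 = 2^1 * 107^1*46183^1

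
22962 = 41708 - 18746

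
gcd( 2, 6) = 2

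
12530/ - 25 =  - 502 + 4/5 =-501.20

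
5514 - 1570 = 3944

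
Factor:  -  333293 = -23^1*43^1  *337^1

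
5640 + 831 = 6471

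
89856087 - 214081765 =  - 124225678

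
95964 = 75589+20375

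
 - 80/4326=- 1 + 2123/2163 = - 0.02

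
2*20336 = 40672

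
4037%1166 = 539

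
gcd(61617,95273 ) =1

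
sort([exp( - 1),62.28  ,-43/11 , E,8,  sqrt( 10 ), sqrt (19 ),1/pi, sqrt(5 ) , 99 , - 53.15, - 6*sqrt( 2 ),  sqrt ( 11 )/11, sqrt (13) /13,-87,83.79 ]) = [ - 87,  -  53.15, - 6*sqrt( 2 ), - 43/11,  sqrt (13)/13,sqrt( 11) /11,1/pi,exp(-1) , sqrt(5 ),  E, sqrt( 10 ),  sqrt(19),8,  62.28, 83.79,99 ] 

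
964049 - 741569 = 222480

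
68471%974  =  291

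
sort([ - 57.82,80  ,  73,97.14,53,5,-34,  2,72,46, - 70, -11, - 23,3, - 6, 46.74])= [ - 70,- 57.82, - 34,  -  23  , - 11,-6, 2 , 3, 5,  46,  46.74, 53, 72,73, 80, 97.14]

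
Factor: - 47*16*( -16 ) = 12032 = 2^8 * 47^1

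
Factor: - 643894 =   -  2^1*321947^1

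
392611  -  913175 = -520564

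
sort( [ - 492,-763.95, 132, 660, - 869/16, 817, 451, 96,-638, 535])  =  [ - 763.95, - 638, -492,-869/16,  96, 132,451, 535, 660 , 817 ] 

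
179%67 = 45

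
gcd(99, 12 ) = 3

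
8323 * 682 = 5676286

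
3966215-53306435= - 49340220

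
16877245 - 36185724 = -19308479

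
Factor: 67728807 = 3^2*7525423^1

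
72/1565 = 72/1565 = 0.05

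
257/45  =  5 + 32/45 = 5.71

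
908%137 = 86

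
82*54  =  4428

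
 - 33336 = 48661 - 81997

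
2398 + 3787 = 6185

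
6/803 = 6/803=0.01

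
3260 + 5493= 8753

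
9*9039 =81351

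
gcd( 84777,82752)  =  3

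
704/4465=704/4465 =0.16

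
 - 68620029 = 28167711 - 96787740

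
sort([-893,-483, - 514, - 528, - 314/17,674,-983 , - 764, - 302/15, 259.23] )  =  [-983, - 893, - 764, - 528, - 514, - 483,-302/15, - 314/17, 259.23, 674 ] 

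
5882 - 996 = 4886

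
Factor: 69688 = 2^3*31^1  *  281^1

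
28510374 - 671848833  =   - 643338459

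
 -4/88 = - 1  +  21/22 = - 0.05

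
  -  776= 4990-5766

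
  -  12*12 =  - 144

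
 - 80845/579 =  -140 + 215/579 = - 139.63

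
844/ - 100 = -9+14/25 = - 8.44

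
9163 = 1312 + 7851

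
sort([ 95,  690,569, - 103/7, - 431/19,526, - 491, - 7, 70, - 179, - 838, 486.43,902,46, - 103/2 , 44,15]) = [ - 838, - 491,-179 ,  -  103/2, - 431/19 , - 103/7, - 7, 15,44,46,70, 95,486.43,526,569,690,902 ]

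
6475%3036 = 403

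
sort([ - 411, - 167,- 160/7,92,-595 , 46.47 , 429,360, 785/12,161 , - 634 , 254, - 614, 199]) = [ - 634, - 614, - 595, - 411  ,-167 ,-160/7,46.47 , 785/12, 92, 161,199,254,  360 , 429]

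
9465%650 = 365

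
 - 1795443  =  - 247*7269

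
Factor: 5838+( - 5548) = 2^1 * 5^1* 29^1  =  290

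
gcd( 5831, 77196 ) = 7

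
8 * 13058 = 104464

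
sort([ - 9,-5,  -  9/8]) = [ - 9, - 5,  -  9/8]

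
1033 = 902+131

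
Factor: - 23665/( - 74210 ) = 2^( - 1)*41^( - 1 )*181^(-1) * 4733^1 = 4733/14842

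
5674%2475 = 724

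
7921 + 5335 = 13256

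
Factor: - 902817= -3^2 *100313^1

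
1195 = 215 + 980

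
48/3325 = 48/3325=0.01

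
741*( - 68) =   -  50388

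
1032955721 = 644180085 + 388775636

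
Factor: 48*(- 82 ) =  - 2^5 * 3^1*41^1  =  -3936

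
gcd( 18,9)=9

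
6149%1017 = 47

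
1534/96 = 15 + 47/48= 15.98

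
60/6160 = 3/308 = 0.01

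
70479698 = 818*86161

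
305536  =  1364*224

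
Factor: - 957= - 3^1*11^1 * 29^1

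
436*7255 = 3163180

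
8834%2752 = 578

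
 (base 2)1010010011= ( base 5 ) 10114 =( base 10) 659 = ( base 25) 119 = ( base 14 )351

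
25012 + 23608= 48620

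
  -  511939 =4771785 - 5283724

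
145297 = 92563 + 52734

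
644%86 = 42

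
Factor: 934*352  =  328768  =  2^6*11^1*467^1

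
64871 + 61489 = 126360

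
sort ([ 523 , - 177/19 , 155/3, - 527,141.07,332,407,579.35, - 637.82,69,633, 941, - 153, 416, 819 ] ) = [ - 637.82  , - 527, - 153, - 177/19, 155/3,  69,141.07,332 , 407,416, 523,579.35,633,819, 941]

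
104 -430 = -326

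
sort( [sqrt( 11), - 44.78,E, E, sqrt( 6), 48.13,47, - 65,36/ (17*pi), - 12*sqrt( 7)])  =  [ - 65, - 44.78  ,  -  12 * sqrt ( 7 ),36/( 17*pi ),sqrt ( 6),E,E,sqrt( 11 ),47,48.13]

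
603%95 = 33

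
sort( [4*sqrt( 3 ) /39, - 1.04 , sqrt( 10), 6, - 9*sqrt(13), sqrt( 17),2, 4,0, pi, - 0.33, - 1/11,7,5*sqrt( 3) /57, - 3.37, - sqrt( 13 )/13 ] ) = [ - 9*sqrt( 13) , - 3.37  , - 1.04, - 0.33, - sqrt(13)/13, - 1/11,0 , 5*sqrt( 3 ) /57,4*sqrt( 3)/39, 2,pi,sqrt( 10),4, sqrt( 17),6,7 ] 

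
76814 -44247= 32567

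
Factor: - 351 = -3^3*13^1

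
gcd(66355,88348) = 1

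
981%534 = 447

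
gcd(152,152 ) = 152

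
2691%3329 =2691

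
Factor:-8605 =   -  5^1 *1721^1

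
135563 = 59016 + 76547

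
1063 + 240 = 1303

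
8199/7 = 8199/7 =1171.29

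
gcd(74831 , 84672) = 1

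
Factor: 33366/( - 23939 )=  - 2^1*3^1*37^( - 1)*67^1*83^1 * 647^( - 1 ) 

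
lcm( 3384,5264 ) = 47376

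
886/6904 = 443/3452  =  0.13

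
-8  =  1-9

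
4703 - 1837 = 2866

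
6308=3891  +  2417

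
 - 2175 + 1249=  - 926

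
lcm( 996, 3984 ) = 3984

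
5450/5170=545/517 = 1.05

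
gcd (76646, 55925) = 1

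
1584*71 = 112464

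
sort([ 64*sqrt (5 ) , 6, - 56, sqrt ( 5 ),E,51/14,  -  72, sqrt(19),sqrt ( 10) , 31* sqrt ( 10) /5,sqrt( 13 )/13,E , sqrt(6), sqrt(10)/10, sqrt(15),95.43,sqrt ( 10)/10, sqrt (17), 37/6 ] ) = [-72, - 56, sqrt( 13)/13,  sqrt(10)/10, sqrt( 10)/10, sqrt (5 ), sqrt(6),E,E, sqrt(10), 51/14, sqrt(15), sqrt( 17 ),sqrt(19), 6, 37/6 , 31*sqrt(10)/5, 95.43,  64*sqrt( 5) ]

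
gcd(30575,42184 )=1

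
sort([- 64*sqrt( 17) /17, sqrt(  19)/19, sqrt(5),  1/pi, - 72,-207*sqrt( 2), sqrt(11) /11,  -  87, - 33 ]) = [ - 207*sqrt(2),-87,-72, -33 , - 64*sqrt( 17 ) /17,sqrt( 19 )/19, sqrt ( 11)/11, 1/pi, sqrt( 5) ]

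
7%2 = 1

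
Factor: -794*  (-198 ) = 2^2*3^2*11^1*397^1 = 157212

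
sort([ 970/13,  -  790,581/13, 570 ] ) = [ - 790, 581/13, 970/13, 570]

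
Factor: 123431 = 7^2 * 11^1*229^1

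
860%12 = 8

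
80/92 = 20/23 = 0.87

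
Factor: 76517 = 7^1*17^1*643^1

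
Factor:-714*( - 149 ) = 2^1*3^1*7^1*17^1 * 149^1 = 106386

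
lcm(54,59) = 3186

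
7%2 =1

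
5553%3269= 2284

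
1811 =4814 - 3003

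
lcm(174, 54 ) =1566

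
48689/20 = 48689/20 = 2434.45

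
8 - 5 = 3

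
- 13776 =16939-30715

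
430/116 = 215/58  =  3.71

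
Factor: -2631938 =-2^1*1315969^1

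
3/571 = 3/571 = 0.01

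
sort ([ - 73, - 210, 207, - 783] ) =[ - 783, - 210, - 73, 207]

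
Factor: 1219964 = 2^2*37^1*8243^1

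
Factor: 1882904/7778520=235363/972315 = 3^( - 2)*5^( - 1)*17^ ( - 1) * 31^( - 1)*41^ (-1)*373^1*631^1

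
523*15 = 7845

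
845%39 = 26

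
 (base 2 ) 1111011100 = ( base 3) 1100121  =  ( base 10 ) 988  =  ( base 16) 3dc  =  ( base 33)TV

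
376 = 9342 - 8966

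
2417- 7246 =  -4829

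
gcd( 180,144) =36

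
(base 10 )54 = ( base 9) 60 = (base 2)110110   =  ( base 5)204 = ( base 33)1L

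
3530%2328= 1202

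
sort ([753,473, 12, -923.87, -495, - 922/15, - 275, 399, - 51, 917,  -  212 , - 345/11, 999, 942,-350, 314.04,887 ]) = [ -923.87, - 495, - 350,-275, - 212 ,-922/15,-51, - 345/11, 12, 314.04, 399,473, 753,887, 917, 942,999]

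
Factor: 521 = 521^1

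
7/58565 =7/58565 = 0.00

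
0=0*857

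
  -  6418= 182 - 6600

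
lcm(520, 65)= 520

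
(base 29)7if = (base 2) 1100100011000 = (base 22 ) d60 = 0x1918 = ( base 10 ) 6424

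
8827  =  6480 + 2347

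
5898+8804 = 14702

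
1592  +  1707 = 3299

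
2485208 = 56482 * 44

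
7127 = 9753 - 2626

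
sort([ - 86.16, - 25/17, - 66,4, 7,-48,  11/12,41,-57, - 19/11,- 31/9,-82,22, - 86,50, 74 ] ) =[-86.16,  -  86,-82, - 66, - 57, - 48, - 31/9, - 19/11,  -  25/17 , 11/12, 4, 7,22, 41,50, 74 ]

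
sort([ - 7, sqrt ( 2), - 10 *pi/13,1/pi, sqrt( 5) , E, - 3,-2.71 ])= [ - 7 ,-3, - 2.71, - 10*pi/13 , 1/pi,sqrt( 2 ),sqrt( 5 ), E]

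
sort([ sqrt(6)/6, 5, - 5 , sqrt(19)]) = [-5,  sqrt( 6 ) /6,sqrt(19), 5 ] 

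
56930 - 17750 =39180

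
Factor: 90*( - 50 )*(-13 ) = 58500 = 2^2*3^2*5^3*13^1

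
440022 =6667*66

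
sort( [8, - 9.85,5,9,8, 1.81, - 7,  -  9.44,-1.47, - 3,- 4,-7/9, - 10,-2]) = [ - 10 , - 9.85, - 9.44, - 7,-4,  -  3 , -2,-1.47, - 7/9, 1.81, 5,  8,8 , 9]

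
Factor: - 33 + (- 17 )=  -50 =- 2^1 * 5^2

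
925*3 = 2775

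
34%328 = 34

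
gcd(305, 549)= 61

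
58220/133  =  58220/133 = 437.74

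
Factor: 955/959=5^1*7^( -1 )*137^( - 1 )*191^1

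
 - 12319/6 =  - 2054 + 5/6= - 2053.17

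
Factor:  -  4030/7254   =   - 5/9 = - 3^( - 2 )*5^1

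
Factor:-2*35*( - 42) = 2940  =  2^2*3^1*5^1*7^2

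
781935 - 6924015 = -6142080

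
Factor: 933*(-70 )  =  -2^1*  3^1*5^1*7^1*311^1   =  - 65310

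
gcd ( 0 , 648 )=648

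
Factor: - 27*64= - 2^6*3^3 =- 1728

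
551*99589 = 54873539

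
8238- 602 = 7636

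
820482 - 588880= 231602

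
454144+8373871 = 8828015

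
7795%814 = 469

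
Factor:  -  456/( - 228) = 2 =2^1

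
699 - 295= 404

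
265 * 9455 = 2505575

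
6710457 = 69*97253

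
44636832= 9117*4896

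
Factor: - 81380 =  - 2^2*5^1*13^1*313^1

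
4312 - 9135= - 4823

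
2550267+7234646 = 9784913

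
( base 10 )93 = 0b1011101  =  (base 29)36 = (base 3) 10110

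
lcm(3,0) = 0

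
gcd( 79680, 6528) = 192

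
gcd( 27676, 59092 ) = 748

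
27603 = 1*27603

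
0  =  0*165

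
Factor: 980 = 2^2*5^1*7^2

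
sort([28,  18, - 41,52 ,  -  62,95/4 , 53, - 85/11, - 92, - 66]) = [ - 92, - 66, - 62, - 41 , - 85/11,18 , 95/4 , 28, 52,53]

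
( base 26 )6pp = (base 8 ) 11173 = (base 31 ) 4SJ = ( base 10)4731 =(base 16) 127B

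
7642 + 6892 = 14534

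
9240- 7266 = 1974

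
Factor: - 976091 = -976091^1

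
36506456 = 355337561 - 318831105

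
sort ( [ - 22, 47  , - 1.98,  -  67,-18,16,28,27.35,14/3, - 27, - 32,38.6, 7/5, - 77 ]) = [ - 77,-67, - 32, - 27, - 22, - 18, -1.98,7/5, 14/3, 16, 27.35, 28,38.6,47]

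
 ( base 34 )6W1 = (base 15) 25A0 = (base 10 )8025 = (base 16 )1F59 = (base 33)7c6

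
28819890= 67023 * 430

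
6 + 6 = 12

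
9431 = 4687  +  4744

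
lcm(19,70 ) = 1330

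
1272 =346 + 926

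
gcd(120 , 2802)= 6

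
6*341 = 2046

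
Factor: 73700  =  2^2*5^2 * 11^1* 67^1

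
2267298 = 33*68706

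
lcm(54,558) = 1674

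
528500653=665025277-136524624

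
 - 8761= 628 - 9389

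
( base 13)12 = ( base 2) 1111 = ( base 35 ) f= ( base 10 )15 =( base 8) 17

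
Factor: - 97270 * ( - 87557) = 8516669390 = 2^1*5^1*71^1*137^1*87557^1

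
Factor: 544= 2^5 * 17^1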